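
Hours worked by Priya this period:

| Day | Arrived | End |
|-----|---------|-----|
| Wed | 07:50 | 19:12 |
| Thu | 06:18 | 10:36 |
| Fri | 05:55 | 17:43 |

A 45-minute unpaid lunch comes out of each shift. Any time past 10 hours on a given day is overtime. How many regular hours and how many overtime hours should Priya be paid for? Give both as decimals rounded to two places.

Regular 23.55 hours, overtime 1.67 hours

Wed: 07:50–19:12 = 11 h 22 min; less 45 min break → 10 h 37 min
Thu: 06:18–10:36 = 4 h 18 min; less 45 min break → 3 h 33 min
Fri: 05:55–17:43 = 11 h 48 min; less 45 min break → 11 h 3 min
Wed reg 10 h 0 min / OT 0 h 37 min; Thu reg 3 h 33 min / OT 0 h 0 min; Fri reg 10 h 0 min / OT 1 h 3 min.
Totals: regular 23 h 33 min, overtime 1 h 40 min.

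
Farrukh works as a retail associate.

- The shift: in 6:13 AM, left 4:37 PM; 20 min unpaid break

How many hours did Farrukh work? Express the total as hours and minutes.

10 h 4 min

The shift: 6:13 AM–4:37 PM = 10 h 24 min; less 20 min break → 10 h 4 min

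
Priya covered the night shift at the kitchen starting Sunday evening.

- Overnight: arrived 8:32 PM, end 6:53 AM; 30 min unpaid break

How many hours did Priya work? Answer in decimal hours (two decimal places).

9.85 hours

Overnight: 8:32 PM → midnight = 3 h 28 min; midnight → 6:53 AM = 6 h 53 min; span 10 h 21 min; less 30 min break → 9 h 51 min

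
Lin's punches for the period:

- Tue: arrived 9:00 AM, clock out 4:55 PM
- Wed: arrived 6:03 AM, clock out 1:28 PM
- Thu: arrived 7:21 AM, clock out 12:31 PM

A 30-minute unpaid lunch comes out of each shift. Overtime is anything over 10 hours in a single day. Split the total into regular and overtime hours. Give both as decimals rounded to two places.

Tue: 9:00 AM–4:55 PM = 7 h 55 min; less 30 min break → 7 h 25 min
Wed: 6:03 AM–1:28 PM = 7 h 25 min; less 30 min break → 6 h 55 min
Thu: 7:21 AM–12:31 PM = 5 h 10 min; less 30 min break → 4 h 40 min
Tue reg 7 h 25 min / OT 0 h 0 min; Wed reg 6 h 55 min / OT 0 h 0 min; Thu reg 4 h 40 min / OT 0 h 0 min.
Totals: regular 19 h 0 min, overtime 0 h 0 min.

Regular 19.00 hours, overtime 0.00 hours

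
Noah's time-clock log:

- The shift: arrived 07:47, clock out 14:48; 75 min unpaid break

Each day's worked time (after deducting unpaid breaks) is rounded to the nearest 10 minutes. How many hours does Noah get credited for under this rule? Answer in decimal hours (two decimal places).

5.83 hours

The shift: 07:47–14:48 = 7 h 1 min − 75 min = 5 h 46 min → rounds to 5 h 50 min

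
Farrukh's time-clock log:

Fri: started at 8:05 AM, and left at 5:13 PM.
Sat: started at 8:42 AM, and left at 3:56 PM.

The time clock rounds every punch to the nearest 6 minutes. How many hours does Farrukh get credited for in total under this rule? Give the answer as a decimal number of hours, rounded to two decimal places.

16.30 hours

Fri: in 8:05 AM→8:06 AM, out 5:13 PM→5:12 PM; 9 h 6 min
Sat: in 8:42 AM→8:42 AM, out 3:56 PM→3:54 PM; 7 h 12 min
Total credited: 16 h 18 min.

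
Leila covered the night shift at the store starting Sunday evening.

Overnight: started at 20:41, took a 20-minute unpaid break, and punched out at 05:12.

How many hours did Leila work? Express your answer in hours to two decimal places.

8.18 hours

Overnight: 20:41 → midnight = 3 h 19 min; midnight → 05:12 = 5 h 12 min; span 8 h 31 min; less 20 min break → 8 h 11 min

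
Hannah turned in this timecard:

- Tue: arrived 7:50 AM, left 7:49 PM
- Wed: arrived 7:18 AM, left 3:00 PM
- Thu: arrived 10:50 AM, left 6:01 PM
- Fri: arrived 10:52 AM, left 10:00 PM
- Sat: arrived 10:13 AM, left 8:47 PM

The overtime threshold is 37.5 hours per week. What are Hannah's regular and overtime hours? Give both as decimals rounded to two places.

Regular 37.50 hours, overtime 11.07 hours

Tue: 7:50 AM–7:49 PM = 11 h 59 min
Wed: 7:18 AM–3:00 PM = 7 h 42 min
Thu: 10:50 AM–6:01 PM = 7 h 11 min
Fri: 10:52 AM–10:00 PM = 11 h 8 min
Sat: 10:13 AM–8:47 PM = 10 h 34 min
Total worked: 48 h 34 min = 48.57 h.
Threshold 37.5 h → overtime 11 h 4 min, regular 37 h 30 min.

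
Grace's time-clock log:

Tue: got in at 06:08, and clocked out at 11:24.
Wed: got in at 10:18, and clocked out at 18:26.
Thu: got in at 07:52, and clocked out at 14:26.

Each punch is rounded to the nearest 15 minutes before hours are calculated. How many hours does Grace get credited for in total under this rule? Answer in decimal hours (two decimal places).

Tue: in 06:08→06:15, out 11:24→11:30; 5 h 15 min
Wed: in 10:18→10:15, out 18:26→18:30; 8 h 15 min
Thu: in 07:52→07:45, out 14:26→14:30; 6 h 45 min
Total credited: 20 h 15 min.

20.25 hours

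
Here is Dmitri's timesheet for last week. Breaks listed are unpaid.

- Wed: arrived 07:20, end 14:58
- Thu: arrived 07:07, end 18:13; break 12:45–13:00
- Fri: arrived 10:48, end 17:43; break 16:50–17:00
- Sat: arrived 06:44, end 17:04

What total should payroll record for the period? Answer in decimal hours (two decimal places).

Wed: 07:20–14:58 = 7 h 38 min
Thu: 07:07–18:13 = 11 h 6 min; less 15 min break → 10 h 51 min
Fri: 10:48–17:43 = 6 h 55 min; less 10 min break → 6 h 45 min
Sat: 06:44–17:04 = 10 h 20 min
Total: 7 h 38 min + 10 h 51 min + 6 h 45 min + 10 h 20 min = 35 h 34 min.

35.57 hours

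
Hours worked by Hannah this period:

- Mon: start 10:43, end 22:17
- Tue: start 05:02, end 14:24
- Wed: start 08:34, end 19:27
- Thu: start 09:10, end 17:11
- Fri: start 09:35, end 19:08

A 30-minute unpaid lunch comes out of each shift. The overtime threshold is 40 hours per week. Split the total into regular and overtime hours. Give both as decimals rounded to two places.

Mon: 10:43–22:17 = 11 h 34 min; less 30 min break → 11 h 4 min
Tue: 05:02–14:24 = 9 h 22 min; less 30 min break → 8 h 52 min
Wed: 08:34–19:27 = 10 h 53 min; less 30 min break → 10 h 23 min
Thu: 09:10–17:11 = 8 h 1 min; less 30 min break → 7 h 31 min
Fri: 09:35–19:08 = 9 h 33 min; less 30 min break → 9 h 3 min
Total worked: 46 h 53 min = 46.88 h.
Threshold 40 h → overtime 6 h 53 min, regular 40 h 0 min.

Regular 40.00 hours, overtime 6.88 hours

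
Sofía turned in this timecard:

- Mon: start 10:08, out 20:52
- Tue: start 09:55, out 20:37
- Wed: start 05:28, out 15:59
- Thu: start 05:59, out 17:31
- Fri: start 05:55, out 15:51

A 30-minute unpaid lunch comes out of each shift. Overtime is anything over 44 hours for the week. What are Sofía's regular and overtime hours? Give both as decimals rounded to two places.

Regular 44.00 hours, overtime 6.92 hours

Mon: 10:08–20:52 = 10 h 44 min; less 30 min break → 10 h 14 min
Tue: 09:55–20:37 = 10 h 42 min; less 30 min break → 10 h 12 min
Wed: 05:28–15:59 = 10 h 31 min; less 30 min break → 10 h 1 min
Thu: 05:59–17:31 = 11 h 32 min; less 30 min break → 11 h 2 min
Fri: 05:55–15:51 = 9 h 56 min; less 30 min break → 9 h 26 min
Total worked: 50 h 55 min = 50.92 h.
Threshold 44 h → overtime 6 h 55 min, regular 44 h 0 min.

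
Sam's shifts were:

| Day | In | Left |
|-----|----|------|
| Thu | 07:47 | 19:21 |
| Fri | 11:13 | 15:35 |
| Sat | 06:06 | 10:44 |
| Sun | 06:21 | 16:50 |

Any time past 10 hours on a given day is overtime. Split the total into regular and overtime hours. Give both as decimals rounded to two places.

Regular 29.00 hours, overtime 2.05 hours

Thu: 07:47–19:21 = 11 h 34 min
Fri: 11:13–15:35 = 4 h 22 min
Sat: 06:06–10:44 = 4 h 38 min
Sun: 06:21–16:50 = 10 h 29 min
Thu reg 10 h 0 min / OT 1 h 34 min; Fri reg 4 h 22 min / OT 0 h 0 min; Sat reg 4 h 38 min / OT 0 h 0 min; Sun reg 10 h 0 min / OT 0 h 29 min.
Totals: regular 29 h 0 min, overtime 2 h 3 min.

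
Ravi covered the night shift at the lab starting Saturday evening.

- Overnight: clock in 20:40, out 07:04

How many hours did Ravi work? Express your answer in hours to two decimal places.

10.40 hours

Overnight: 20:40 → midnight = 3 h 20 min; midnight → 07:04 = 7 h 4 min; span 10 h 24 min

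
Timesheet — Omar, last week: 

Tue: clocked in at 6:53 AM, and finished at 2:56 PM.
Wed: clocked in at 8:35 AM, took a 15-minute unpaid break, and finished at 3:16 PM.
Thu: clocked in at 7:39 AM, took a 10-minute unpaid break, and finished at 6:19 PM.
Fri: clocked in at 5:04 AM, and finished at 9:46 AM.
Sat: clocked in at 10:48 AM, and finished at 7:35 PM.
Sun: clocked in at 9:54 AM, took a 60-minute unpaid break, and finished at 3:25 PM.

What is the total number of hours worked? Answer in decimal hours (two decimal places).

42.98 hours

Tue: 6:53 AM–2:56 PM = 8 h 3 min
Wed: 8:35 AM–3:16 PM = 6 h 41 min; less 15 min break → 6 h 26 min
Thu: 7:39 AM–6:19 PM = 10 h 40 min; less 10 min break → 10 h 30 min
Fri: 5:04 AM–9:46 AM = 4 h 42 min
Sat: 10:48 AM–7:35 PM = 8 h 47 min
Sun: 9:54 AM–3:25 PM = 5 h 31 min; less 60 min break → 4 h 31 min
Total: 8 h 3 min + 6 h 26 min + 10 h 30 min + 4 h 42 min + 8 h 47 min + 4 h 31 min = 42 h 59 min.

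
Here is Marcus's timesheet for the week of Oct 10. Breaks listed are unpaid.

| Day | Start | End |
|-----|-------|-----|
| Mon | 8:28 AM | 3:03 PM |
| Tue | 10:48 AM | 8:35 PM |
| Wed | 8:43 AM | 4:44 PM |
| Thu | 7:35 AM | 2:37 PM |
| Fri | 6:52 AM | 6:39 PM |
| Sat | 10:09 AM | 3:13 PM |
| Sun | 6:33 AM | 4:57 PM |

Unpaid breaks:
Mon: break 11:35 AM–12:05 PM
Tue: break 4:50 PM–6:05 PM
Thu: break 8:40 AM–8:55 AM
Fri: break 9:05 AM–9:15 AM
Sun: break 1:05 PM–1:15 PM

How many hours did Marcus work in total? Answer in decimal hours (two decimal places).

56.33 hours

Mon: 8:28 AM–3:03 PM = 6 h 35 min; less 30 min break → 6 h 5 min
Tue: 10:48 AM–8:35 PM = 9 h 47 min; less 75 min break → 8 h 32 min
Wed: 8:43 AM–4:44 PM = 8 h 1 min
Thu: 7:35 AM–2:37 PM = 7 h 2 min; less 15 min break → 6 h 47 min
Fri: 6:52 AM–6:39 PM = 11 h 47 min; less 10 min break → 11 h 37 min
Sat: 10:09 AM–3:13 PM = 5 h 4 min
Sun: 6:33 AM–4:57 PM = 10 h 24 min; less 10 min break → 10 h 14 min
Total: 6 h 5 min + 8 h 32 min + 8 h 1 min + 6 h 47 min + 11 h 37 min + 5 h 4 min + 10 h 14 min = 56 h 20 min.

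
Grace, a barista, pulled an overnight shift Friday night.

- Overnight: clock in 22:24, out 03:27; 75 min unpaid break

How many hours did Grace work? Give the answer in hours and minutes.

Overnight: 22:24 → midnight = 1 h 36 min; midnight → 03:27 = 3 h 27 min; span 5 h 3 min; less 75 min break → 3 h 48 min

3 h 48 min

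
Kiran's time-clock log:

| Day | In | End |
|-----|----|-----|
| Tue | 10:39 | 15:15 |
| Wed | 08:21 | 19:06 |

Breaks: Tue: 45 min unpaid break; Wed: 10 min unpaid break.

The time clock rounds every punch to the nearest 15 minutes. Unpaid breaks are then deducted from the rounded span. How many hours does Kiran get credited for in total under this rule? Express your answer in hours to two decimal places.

14.33 hours

Tue: in 10:39→10:45, out 15:15→15:15; 4 h 30 min − 45 min = 3 h 45 min
Wed: in 08:21→08:15, out 19:06→19:00; 10 h 45 min − 10 min = 10 h 35 min
Total credited: 14 h 20 min.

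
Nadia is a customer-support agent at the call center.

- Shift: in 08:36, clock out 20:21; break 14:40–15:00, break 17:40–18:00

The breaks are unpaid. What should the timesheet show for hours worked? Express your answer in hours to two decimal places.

11.08 hours

Shift: 08:36–20:21 = 11 h 45 min; less 40 min break → 11 h 5 min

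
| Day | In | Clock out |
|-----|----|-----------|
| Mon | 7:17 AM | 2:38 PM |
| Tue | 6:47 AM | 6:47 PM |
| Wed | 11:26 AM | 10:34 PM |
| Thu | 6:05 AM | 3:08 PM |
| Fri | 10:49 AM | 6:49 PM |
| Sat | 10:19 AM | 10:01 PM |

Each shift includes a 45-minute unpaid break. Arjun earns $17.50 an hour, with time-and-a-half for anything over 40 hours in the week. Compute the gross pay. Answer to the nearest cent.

Mon: 7:17 AM–2:38 PM = 7 h 21 min; less 45 min break → 6 h 36 min
Tue: 6:47 AM–6:47 PM = 12 h 0 min; less 45 min break → 11 h 15 min
Wed: 11:26 AM–10:34 PM = 11 h 8 min; less 45 min break → 10 h 23 min
Thu: 6:05 AM–3:08 PM = 9 h 3 min; less 45 min break → 8 h 18 min
Fri: 10:49 AM–6:49 PM = 8 h 0 min; less 45 min break → 7 h 15 min
Sat: 10:19 AM–10:01 PM = 11 h 42 min; less 45 min break → 10 h 57 min
Total worked: 54 h 44 min = 3284 min.
Regular 40 h 0 min = 2400 min at $17.50/h; overtime 14 h 44 min = 884 min at $26.25/h.
Pay = (2400 × $17.50 + 884 × $26.25) ÷ 60 = $1086.75.

$1086.75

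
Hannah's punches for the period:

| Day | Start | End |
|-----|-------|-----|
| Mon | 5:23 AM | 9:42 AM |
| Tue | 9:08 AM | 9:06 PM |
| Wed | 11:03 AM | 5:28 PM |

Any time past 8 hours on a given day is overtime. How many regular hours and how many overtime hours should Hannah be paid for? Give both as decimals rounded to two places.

Regular 18.73 hours, overtime 3.97 hours

Mon: 5:23 AM–9:42 AM = 4 h 19 min
Tue: 9:08 AM–9:06 PM = 11 h 58 min
Wed: 11:03 AM–5:28 PM = 6 h 25 min
Mon reg 4 h 19 min / OT 0 h 0 min; Tue reg 8 h 0 min / OT 3 h 58 min; Wed reg 6 h 25 min / OT 0 h 0 min.
Totals: regular 18 h 44 min, overtime 3 h 58 min.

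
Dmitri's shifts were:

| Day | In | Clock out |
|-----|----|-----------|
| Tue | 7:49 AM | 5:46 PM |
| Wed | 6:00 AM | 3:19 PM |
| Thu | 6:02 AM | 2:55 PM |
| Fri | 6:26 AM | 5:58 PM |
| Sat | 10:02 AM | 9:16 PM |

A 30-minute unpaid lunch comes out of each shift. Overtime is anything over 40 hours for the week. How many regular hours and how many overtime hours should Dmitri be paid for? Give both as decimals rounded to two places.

Tue: 7:49 AM–5:46 PM = 9 h 57 min; less 30 min break → 9 h 27 min
Wed: 6:00 AM–3:19 PM = 9 h 19 min; less 30 min break → 8 h 49 min
Thu: 6:02 AM–2:55 PM = 8 h 53 min; less 30 min break → 8 h 23 min
Fri: 6:26 AM–5:58 PM = 11 h 32 min; less 30 min break → 11 h 2 min
Sat: 10:02 AM–9:16 PM = 11 h 14 min; less 30 min break → 10 h 44 min
Total worked: 48 h 25 min = 48.42 h.
Threshold 40 h → overtime 8 h 25 min, regular 40 h 0 min.

Regular 40.00 hours, overtime 8.42 hours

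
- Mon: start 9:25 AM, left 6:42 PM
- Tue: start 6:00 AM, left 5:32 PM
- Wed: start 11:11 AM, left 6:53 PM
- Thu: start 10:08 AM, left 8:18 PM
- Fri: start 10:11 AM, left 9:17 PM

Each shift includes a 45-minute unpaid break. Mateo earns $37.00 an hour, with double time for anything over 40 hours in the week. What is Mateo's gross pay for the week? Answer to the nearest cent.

$1926.47

Mon: 9:25 AM–6:42 PM = 9 h 17 min; less 45 min break → 8 h 32 min
Tue: 6:00 AM–5:32 PM = 11 h 32 min; less 45 min break → 10 h 47 min
Wed: 11:11 AM–6:53 PM = 7 h 42 min; less 45 min break → 6 h 57 min
Thu: 10:08 AM–8:18 PM = 10 h 10 min; less 45 min break → 9 h 25 min
Fri: 10:11 AM–9:17 PM = 11 h 6 min; less 45 min break → 10 h 21 min
Total worked: 46 h 2 min = 2762 min.
Regular 40 h 0 min = 2400 min at $37.00/h; overtime 6 h 2 min = 362 min at $74.00/h.
Pay = (2400 × $37.00 + 362 × $74.00) ÷ 60 = $1926.47.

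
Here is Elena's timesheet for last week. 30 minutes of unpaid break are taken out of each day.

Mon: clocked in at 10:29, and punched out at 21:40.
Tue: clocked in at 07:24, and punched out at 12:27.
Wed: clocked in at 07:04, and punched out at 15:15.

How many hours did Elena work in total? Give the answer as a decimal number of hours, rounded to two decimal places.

22.92 hours

Mon: 10:29–21:40 = 11 h 11 min; less 30 min break → 10 h 41 min
Tue: 07:24–12:27 = 5 h 3 min; less 30 min break → 4 h 33 min
Wed: 07:04–15:15 = 8 h 11 min; less 30 min break → 7 h 41 min
Total: 10 h 41 min + 4 h 33 min + 7 h 41 min = 22 h 55 min.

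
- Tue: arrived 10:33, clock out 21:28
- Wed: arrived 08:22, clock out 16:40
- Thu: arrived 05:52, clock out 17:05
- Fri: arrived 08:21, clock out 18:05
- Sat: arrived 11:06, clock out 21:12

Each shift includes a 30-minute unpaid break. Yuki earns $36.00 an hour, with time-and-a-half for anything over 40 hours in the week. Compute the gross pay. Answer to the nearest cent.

Tue: 10:33–21:28 = 10 h 55 min; less 30 min break → 10 h 25 min
Wed: 08:22–16:40 = 8 h 18 min; less 30 min break → 7 h 48 min
Thu: 05:52–17:05 = 11 h 13 min; less 30 min break → 10 h 43 min
Fri: 08:21–18:05 = 9 h 44 min; less 30 min break → 9 h 14 min
Sat: 11:06–21:12 = 10 h 6 min; less 30 min break → 9 h 36 min
Total worked: 47 h 46 min = 2866 min.
Regular 40 h 0 min = 2400 min at $36.00/h; overtime 7 h 46 min = 466 min at $54.00/h.
Pay = (2400 × $36.00 + 466 × $54.00) ÷ 60 = $1859.40.

$1859.40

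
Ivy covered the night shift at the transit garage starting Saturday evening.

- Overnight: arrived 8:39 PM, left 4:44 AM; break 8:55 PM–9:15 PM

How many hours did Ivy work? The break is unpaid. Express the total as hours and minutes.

Overnight: 8:39 PM → midnight = 3 h 21 min; midnight → 4:44 AM = 4 h 44 min; span 8 h 5 min; less 20 min break → 7 h 45 min

7 h 45 min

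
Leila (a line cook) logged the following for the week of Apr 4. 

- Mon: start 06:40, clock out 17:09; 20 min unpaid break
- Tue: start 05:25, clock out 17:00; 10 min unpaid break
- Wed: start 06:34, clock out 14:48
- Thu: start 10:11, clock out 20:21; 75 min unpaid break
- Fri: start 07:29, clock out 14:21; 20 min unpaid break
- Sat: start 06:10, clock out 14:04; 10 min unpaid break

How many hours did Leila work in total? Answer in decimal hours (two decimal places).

Mon: 06:40–17:09 = 10 h 29 min; less 20 min break → 10 h 9 min
Tue: 05:25–17:00 = 11 h 35 min; less 10 min break → 11 h 25 min
Wed: 06:34–14:48 = 8 h 14 min
Thu: 10:11–20:21 = 10 h 10 min; less 75 min break → 8 h 55 min
Fri: 07:29–14:21 = 6 h 52 min; less 20 min break → 6 h 32 min
Sat: 06:10–14:04 = 7 h 54 min; less 10 min break → 7 h 44 min
Total: 10 h 9 min + 11 h 25 min + 8 h 14 min + 8 h 55 min + 6 h 32 min + 7 h 44 min = 52 h 59 min.

52.98 hours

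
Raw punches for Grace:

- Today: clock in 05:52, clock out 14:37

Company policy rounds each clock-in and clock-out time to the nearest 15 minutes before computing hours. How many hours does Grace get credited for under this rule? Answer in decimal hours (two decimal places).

Today: in 05:52→05:45, out 14:37→14:30; 8 h 45 min

8.75 hours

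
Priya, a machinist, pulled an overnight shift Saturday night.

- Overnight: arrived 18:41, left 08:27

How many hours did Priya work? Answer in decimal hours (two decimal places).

13.77 hours

Overnight: 18:41 → midnight = 5 h 19 min; midnight → 08:27 = 8 h 27 min; span 13 h 46 min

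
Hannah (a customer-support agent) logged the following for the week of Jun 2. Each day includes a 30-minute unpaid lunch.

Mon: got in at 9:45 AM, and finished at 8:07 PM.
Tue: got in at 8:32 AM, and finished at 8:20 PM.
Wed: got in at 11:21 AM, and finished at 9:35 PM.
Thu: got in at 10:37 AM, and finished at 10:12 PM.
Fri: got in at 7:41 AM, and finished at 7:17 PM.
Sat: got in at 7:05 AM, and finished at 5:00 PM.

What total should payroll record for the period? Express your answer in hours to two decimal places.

Mon: 9:45 AM–8:07 PM = 10 h 22 min; less 30 min break → 9 h 52 min
Tue: 8:32 AM–8:20 PM = 11 h 48 min; less 30 min break → 11 h 18 min
Wed: 11:21 AM–9:35 PM = 10 h 14 min; less 30 min break → 9 h 44 min
Thu: 10:37 AM–10:12 PM = 11 h 35 min; less 30 min break → 11 h 5 min
Fri: 7:41 AM–7:17 PM = 11 h 36 min; less 30 min break → 11 h 6 min
Sat: 7:05 AM–5:00 PM = 9 h 55 min; less 30 min break → 9 h 25 min
Total: 9 h 52 min + 11 h 18 min + 9 h 44 min + 11 h 5 min + 11 h 6 min + 9 h 25 min = 62 h 30 min.

62.50 hours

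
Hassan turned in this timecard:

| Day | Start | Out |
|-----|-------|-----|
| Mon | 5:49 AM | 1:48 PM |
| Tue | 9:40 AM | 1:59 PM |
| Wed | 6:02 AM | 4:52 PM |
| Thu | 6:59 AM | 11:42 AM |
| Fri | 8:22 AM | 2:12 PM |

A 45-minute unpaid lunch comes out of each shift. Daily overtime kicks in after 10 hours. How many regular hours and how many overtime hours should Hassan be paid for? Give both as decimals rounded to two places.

Regular 29.85 hours, overtime 0.08 hours

Mon: 5:49 AM–1:48 PM = 7 h 59 min; less 45 min break → 7 h 14 min
Tue: 9:40 AM–1:59 PM = 4 h 19 min; less 45 min break → 3 h 34 min
Wed: 6:02 AM–4:52 PM = 10 h 50 min; less 45 min break → 10 h 5 min
Thu: 6:59 AM–11:42 AM = 4 h 43 min; less 45 min break → 3 h 58 min
Fri: 8:22 AM–2:12 PM = 5 h 50 min; less 45 min break → 5 h 5 min
Mon reg 7 h 14 min / OT 0 h 0 min; Tue reg 3 h 34 min / OT 0 h 0 min; Wed reg 10 h 0 min / OT 0 h 5 min; Thu reg 3 h 58 min / OT 0 h 0 min; Fri reg 5 h 5 min / OT 0 h 0 min.
Totals: regular 29 h 51 min, overtime 0 h 5 min.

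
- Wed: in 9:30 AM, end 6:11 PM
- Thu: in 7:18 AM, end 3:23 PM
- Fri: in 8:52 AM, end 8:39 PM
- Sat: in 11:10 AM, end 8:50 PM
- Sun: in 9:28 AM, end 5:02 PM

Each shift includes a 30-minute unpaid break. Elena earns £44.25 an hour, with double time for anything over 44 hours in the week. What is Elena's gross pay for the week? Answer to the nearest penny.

Wed: 9:30 AM–6:11 PM = 8 h 41 min; less 30 min break → 8 h 11 min
Thu: 7:18 AM–3:23 PM = 8 h 5 min; less 30 min break → 7 h 35 min
Fri: 8:52 AM–8:39 PM = 11 h 47 min; less 30 min break → 11 h 17 min
Sat: 11:10 AM–8:50 PM = 9 h 40 min; less 30 min break → 9 h 10 min
Sun: 9:28 AM–5:02 PM = 7 h 34 min; less 30 min break → 7 h 4 min
Total worked: 43 h 17 min = 2597 min.
Regular 43 h 17 min = 2597 min at £44.25/h; overtime 0 h 0 min = 0 min at £88.50/h.
Pay = (2597 × £44.25 + 0 × £88.50) ÷ 60 = £1915.29.

£1915.29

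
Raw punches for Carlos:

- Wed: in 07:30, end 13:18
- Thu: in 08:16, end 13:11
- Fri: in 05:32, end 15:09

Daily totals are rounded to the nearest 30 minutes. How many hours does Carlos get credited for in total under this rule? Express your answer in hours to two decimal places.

Wed: 07:30–13:18 = 5 h 48 min → rounds to 6 h 0 min
Thu: 08:16–13:11 = 4 h 55 min → rounds to 5 h 0 min
Fri: 05:32–15:09 = 9 h 37 min → rounds to 9 h 30 min
Total credited: 20 h 30 min.

20.50 hours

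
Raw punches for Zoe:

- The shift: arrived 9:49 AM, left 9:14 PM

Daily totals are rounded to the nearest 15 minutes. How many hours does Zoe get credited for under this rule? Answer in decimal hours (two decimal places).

The shift: 9:49 AM–9:14 PM = 11 h 25 min → rounds to 11 h 30 min

11.50 hours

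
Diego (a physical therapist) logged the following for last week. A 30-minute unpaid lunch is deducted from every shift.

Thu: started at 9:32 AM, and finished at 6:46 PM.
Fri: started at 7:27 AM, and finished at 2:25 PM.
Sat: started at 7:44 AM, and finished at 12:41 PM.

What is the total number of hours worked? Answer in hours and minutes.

Thu: 9:32 AM–6:46 PM = 9 h 14 min; less 30 min break → 8 h 44 min
Fri: 7:27 AM–2:25 PM = 6 h 58 min; less 30 min break → 6 h 28 min
Sat: 7:44 AM–12:41 PM = 4 h 57 min; less 30 min break → 4 h 27 min
Total: 8 h 44 min + 6 h 28 min + 4 h 27 min = 19 h 39 min.

19 h 39 min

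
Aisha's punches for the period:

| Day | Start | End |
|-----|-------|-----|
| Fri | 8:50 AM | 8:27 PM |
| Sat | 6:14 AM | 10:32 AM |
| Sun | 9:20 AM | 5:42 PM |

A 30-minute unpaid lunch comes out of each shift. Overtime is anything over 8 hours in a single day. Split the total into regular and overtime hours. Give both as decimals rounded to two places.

Fri: 8:50 AM–8:27 PM = 11 h 37 min; less 30 min break → 11 h 7 min
Sat: 6:14 AM–10:32 AM = 4 h 18 min; less 30 min break → 3 h 48 min
Sun: 9:20 AM–5:42 PM = 8 h 22 min; less 30 min break → 7 h 52 min
Fri reg 8 h 0 min / OT 3 h 7 min; Sat reg 3 h 48 min / OT 0 h 0 min; Sun reg 7 h 52 min / OT 0 h 0 min.
Totals: regular 19 h 40 min, overtime 3 h 7 min.

Regular 19.67 hours, overtime 3.12 hours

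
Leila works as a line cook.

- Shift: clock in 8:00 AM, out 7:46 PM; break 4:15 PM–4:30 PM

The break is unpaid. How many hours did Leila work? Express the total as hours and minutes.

11 h 31 min

Shift: 8:00 AM–7:46 PM = 11 h 46 min; less 15 min break → 11 h 31 min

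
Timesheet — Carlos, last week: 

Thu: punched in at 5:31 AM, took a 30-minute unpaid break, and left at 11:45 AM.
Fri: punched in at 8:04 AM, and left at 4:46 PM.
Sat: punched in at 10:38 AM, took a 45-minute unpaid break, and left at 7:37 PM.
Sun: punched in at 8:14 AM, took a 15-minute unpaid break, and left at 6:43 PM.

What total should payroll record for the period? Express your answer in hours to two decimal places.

Thu: 5:31 AM–11:45 AM = 6 h 14 min; less 30 min break → 5 h 44 min
Fri: 8:04 AM–4:46 PM = 8 h 42 min
Sat: 10:38 AM–7:37 PM = 8 h 59 min; less 45 min break → 8 h 14 min
Sun: 8:14 AM–6:43 PM = 10 h 29 min; less 15 min break → 10 h 14 min
Total: 5 h 44 min + 8 h 42 min + 8 h 14 min + 10 h 14 min = 32 h 54 min.

32.90 hours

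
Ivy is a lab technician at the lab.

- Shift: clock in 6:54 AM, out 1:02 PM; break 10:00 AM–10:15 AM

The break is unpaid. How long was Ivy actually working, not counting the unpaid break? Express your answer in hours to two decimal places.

Shift: 6:54 AM–1:02 PM = 6 h 8 min; less 15 min break → 5 h 53 min

5.88 hours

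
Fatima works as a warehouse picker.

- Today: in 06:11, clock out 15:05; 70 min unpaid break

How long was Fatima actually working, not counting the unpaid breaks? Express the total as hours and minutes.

7 h 44 min

Today: 06:11–15:05 = 8 h 54 min; less 70 min break → 7 h 44 min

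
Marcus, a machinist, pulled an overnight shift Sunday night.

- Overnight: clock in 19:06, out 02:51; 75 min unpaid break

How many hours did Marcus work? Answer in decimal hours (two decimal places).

Overnight: 19:06 → midnight = 4 h 54 min; midnight → 02:51 = 2 h 51 min; span 7 h 45 min; less 75 min break → 6 h 30 min

6.50 hours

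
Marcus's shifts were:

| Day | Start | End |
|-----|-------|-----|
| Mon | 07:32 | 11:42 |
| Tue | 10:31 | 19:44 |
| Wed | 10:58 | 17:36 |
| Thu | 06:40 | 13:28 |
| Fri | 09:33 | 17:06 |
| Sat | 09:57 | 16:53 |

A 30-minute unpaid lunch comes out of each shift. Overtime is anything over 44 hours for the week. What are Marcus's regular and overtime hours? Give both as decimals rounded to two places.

Mon: 07:32–11:42 = 4 h 10 min; less 30 min break → 3 h 40 min
Tue: 10:31–19:44 = 9 h 13 min; less 30 min break → 8 h 43 min
Wed: 10:58–17:36 = 6 h 38 min; less 30 min break → 6 h 8 min
Thu: 06:40–13:28 = 6 h 48 min; less 30 min break → 6 h 18 min
Fri: 09:33–17:06 = 7 h 33 min; less 30 min break → 7 h 3 min
Sat: 09:57–16:53 = 6 h 56 min; less 30 min break → 6 h 26 min
Total worked: 38 h 18 min = 38.30 h.
Threshold 44 h → overtime 0 h 0 min, regular 38 h 18 min.

Regular 38.30 hours, overtime 0.00 hours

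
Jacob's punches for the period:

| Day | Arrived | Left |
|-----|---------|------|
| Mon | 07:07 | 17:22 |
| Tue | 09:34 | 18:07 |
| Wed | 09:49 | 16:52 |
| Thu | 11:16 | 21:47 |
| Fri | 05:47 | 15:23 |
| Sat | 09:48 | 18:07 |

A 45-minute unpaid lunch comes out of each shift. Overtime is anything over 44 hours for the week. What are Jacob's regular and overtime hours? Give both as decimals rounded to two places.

Regular 44.00 hours, overtime 5.78 hours

Mon: 07:07–17:22 = 10 h 15 min; less 45 min break → 9 h 30 min
Tue: 09:34–18:07 = 8 h 33 min; less 45 min break → 7 h 48 min
Wed: 09:49–16:52 = 7 h 3 min; less 45 min break → 6 h 18 min
Thu: 11:16–21:47 = 10 h 31 min; less 45 min break → 9 h 46 min
Fri: 05:47–15:23 = 9 h 36 min; less 45 min break → 8 h 51 min
Sat: 09:48–18:07 = 8 h 19 min; less 45 min break → 7 h 34 min
Total worked: 49 h 47 min = 49.78 h.
Threshold 44 h → overtime 5 h 47 min, regular 44 h 0 min.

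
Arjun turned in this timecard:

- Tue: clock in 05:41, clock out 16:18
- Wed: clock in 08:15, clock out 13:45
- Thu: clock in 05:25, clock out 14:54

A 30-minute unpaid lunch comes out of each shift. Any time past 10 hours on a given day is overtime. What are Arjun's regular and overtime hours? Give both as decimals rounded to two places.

Regular 23.98 hours, overtime 0.12 hours

Tue: 05:41–16:18 = 10 h 37 min; less 30 min break → 10 h 7 min
Wed: 08:15–13:45 = 5 h 30 min; less 30 min break → 5 h 0 min
Thu: 05:25–14:54 = 9 h 29 min; less 30 min break → 8 h 59 min
Tue reg 10 h 0 min / OT 0 h 7 min; Wed reg 5 h 0 min / OT 0 h 0 min; Thu reg 8 h 59 min / OT 0 h 0 min.
Totals: regular 23 h 59 min, overtime 0 h 7 min.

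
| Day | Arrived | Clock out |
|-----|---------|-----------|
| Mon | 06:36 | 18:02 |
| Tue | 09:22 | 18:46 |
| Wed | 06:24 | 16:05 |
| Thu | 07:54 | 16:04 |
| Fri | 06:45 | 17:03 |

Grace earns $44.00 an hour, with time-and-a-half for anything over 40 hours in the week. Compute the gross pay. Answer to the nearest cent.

Mon: 06:36–18:02 = 11 h 26 min
Tue: 09:22–18:46 = 9 h 24 min
Wed: 06:24–16:05 = 9 h 41 min
Thu: 07:54–16:04 = 8 h 10 min
Fri: 06:45–17:03 = 10 h 18 min
Total worked: 48 h 59 min = 2939 min.
Regular 40 h 0 min = 2400 min at $44.00/h; overtime 8 h 59 min = 539 min at $66.00/h.
Pay = (2400 × $44.00 + 539 × $66.00) ÷ 60 = $2352.90.

$2352.90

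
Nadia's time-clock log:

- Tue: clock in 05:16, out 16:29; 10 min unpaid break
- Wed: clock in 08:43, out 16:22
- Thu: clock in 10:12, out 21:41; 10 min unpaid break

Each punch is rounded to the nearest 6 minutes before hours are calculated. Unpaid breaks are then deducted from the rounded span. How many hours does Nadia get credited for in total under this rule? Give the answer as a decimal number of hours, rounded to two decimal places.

Tue: in 05:16→05:18, out 16:29→16:30; 11 h 12 min − 10 min = 11 h 2 min
Wed: in 08:43→08:42, out 16:22→16:24; 7 h 42 min
Thu: in 10:12→10:12, out 21:41→21:42; 11 h 30 min − 10 min = 11 h 20 min
Total credited: 30 h 4 min.

30.07 hours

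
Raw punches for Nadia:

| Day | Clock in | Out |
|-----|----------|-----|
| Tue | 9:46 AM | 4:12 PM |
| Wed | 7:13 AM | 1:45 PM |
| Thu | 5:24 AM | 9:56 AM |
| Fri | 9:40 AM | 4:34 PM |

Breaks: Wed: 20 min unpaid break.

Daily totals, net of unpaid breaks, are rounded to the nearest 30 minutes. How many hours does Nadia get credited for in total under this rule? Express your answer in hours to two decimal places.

24.00 hours

Tue: 9:46 AM–4:12 PM = 6 h 26 min → rounds to 6 h 30 min
Wed: 7:13 AM–1:45 PM = 6 h 32 min − 20 min = 6 h 12 min → rounds to 6 h 0 min
Thu: 5:24 AM–9:56 AM = 4 h 32 min → rounds to 4 h 30 min
Fri: 9:40 AM–4:34 PM = 6 h 54 min → rounds to 7 h 0 min
Total credited: 24 h 0 min.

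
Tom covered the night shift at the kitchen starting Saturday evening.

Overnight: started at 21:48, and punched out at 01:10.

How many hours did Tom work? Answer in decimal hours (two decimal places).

3.37 hours

Overnight: 21:48 → midnight = 2 h 12 min; midnight → 01:10 = 1 h 10 min; span 3 h 22 min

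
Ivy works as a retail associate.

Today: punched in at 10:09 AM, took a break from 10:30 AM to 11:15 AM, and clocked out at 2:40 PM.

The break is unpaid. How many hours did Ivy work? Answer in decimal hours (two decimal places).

3.77 hours

Today: 10:09 AM–2:40 PM = 4 h 31 min; less 45 min break → 3 h 46 min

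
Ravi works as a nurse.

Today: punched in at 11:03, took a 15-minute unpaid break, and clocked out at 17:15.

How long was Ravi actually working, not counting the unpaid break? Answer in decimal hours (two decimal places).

Today: 11:03–17:15 = 6 h 12 min; less 15 min break → 5 h 57 min

5.95 hours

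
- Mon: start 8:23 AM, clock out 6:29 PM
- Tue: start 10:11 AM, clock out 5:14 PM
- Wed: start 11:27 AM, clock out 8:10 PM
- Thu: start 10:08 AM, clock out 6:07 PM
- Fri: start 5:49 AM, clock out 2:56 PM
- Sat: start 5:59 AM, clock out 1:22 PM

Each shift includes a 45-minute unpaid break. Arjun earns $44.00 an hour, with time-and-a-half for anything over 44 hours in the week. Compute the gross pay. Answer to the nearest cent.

$2058.10

Mon: 8:23 AM–6:29 PM = 10 h 6 min; less 45 min break → 9 h 21 min
Tue: 10:11 AM–5:14 PM = 7 h 3 min; less 45 min break → 6 h 18 min
Wed: 11:27 AM–8:10 PM = 8 h 43 min; less 45 min break → 7 h 58 min
Thu: 10:08 AM–6:07 PM = 7 h 59 min; less 45 min break → 7 h 14 min
Fri: 5:49 AM–2:56 PM = 9 h 7 min; less 45 min break → 8 h 22 min
Sat: 5:59 AM–1:22 PM = 7 h 23 min; less 45 min break → 6 h 38 min
Total worked: 45 h 51 min = 2751 min.
Regular 44 h 0 min = 2640 min at $44.00/h; overtime 1 h 51 min = 111 min at $66.00/h.
Pay = (2640 × $44.00 + 111 × $66.00) ÷ 60 = $2058.10.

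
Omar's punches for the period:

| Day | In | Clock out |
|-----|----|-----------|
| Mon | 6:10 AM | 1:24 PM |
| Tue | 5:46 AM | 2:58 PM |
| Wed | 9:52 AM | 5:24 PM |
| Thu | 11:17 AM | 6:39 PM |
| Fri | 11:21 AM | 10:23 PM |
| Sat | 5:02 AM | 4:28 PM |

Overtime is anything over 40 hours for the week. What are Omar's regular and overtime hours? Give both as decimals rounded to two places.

Regular 40.00 hours, overtime 13.80 hours

Mon: 6:10 AM–1:24 PM = 7 h 14 min
Tue: 5:46 AM–2:58 PM = 9 h 12 min
Wed: 9:52 AM–5:24 PM = 7 h 32 min
Thu: 11:17 AM–6:39 PM = 7 h 22 min
Fri: 11:21 AM–10:23 PM = 11 h 2 min
Sat: 5:02 AM–4:28 PM = 11 h 26 min
Total worked: 53 h 48 min = 53.80 h.
Threshold 40 h → overtime 13 h 48 min, regular 40 h 0 min.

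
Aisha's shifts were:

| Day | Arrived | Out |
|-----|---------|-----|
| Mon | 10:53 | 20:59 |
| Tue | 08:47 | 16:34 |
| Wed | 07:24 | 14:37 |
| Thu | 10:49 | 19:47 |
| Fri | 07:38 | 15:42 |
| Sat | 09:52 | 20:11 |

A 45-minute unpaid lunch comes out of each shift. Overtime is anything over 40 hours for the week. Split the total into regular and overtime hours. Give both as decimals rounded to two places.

Mon: 10:53–20:59 = 10 h 6 min; less 45 min break → 9 h 21 min
Tue: 08:47–16:34 = 7 h 47 min; less 45 min break → 7 h 2 min
Wed: 07:24–14:37 = 7 h 13 min; less 45 min break → 6 h 28 min
Thu: 10:49–19:47 = 8 h 58 min; less 45 min break → 8 h 13 min
Fri: 07:38–15:42 = 8 h 4 min; less 45 min break → 7 h 19 min
Sat: 09:52–20:11 = 10 h 19 min; less 45 min break → 9 h 34 min
Total worked: 47 h 57 min = 47.95 h.
Threshold 40 h → overtime 7 h 57 min, regular 40 h 0 min.

Regular 40.00 hours, overtime 7.95 hours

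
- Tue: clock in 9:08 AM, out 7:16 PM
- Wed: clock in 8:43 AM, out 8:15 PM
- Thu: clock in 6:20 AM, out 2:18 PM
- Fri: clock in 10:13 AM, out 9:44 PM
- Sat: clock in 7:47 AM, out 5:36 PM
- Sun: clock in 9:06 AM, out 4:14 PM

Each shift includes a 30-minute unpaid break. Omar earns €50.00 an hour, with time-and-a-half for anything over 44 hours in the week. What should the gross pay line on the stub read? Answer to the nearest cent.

Tue: 9:08 AM–7:16 PM = 10 h 8 min; less 30 min break → 9 h 38 min
Wed: 8:43 AM–8:15 PM = 11 h 32 min; less 30 min break → 11 h 2 min
Thu: 6:20 AM–2:18 PM = 7 h 58 min; less 30 min break → 7 h 28 min
Fri: 10:13 AM–9:44 PM = 11 h 31 min; less 30 min break → 11 h 1 min
Sat: 7:47 AM–5:36 PM = 9 h 49 min; less 30 min break → 9 h 19 min
Sun: 9:06 AM–4:14 PM = 7 h 8 min; less 30 min break → 6 h 38 min
Total worked: 55 h 6 min = 3306 min.
Regular 44 h 0 min = 2640 min at €50.00/h; overtime 11 h 6 min = 666 min at €75.00/h.
Pay = (2640 × €50.00 + 666 × €75.00) ÷ 60 = €3032.50.

€3032.50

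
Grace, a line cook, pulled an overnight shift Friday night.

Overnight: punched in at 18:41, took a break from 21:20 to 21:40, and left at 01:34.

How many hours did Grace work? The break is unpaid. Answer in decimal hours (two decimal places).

Overnight: 18:41 → midnight = 5 h 19 min; midnight → 01:34 = 1 h 34 min; span 6 h 53 min; less 20 min break → 6 h 33 min

6.55 hours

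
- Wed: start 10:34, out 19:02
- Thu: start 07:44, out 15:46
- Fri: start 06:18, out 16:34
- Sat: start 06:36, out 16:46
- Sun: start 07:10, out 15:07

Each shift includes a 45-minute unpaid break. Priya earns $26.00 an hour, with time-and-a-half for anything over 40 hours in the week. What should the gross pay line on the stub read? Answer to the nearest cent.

$1084.20

Wed: 10:34–19:02 = 8 h 28 min; less 45 min break → 7 h 43 min
Thu: 07:44–15:46 = 8 h 2 min; less 45 min break → 7 h 17 min
Fri: 06:18–16:34 = 10 h 16 min; less 45 min break → 9 h 31 min
Sat: 06:36–16:46 = 10 h 10 min; less 45 min break → 9 h 25 min
Sun: 07:10–15:07 = 7 h 57 min; less 45 min break → 7 h 12 min
Total worked: 41 h 8 min = 2468 min.
Regular 40 h 0 min = 2400 min at $26.00/h; overtime 1 h 8 min = 68 min at $39.00/h.
Pay = (2400 × $26.00 + 68 × $39.00) ÷ 60 = $1084.20.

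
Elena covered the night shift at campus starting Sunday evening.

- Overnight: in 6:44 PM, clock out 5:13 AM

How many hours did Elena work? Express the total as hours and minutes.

Overnight: 6:44 PM → midnight = 5 h 16 min; midnight → 5:13 AM = 5 h 13 min; span 10 h 29 min

10 h 29 min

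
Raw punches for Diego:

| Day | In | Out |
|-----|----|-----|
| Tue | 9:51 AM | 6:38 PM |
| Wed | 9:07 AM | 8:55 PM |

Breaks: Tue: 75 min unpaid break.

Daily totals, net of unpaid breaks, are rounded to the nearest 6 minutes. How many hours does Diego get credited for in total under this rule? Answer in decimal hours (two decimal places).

Tue: 9:51 AM–6:38 PM = 8 h 47 min − 75 min = 7 h 32 min → rounds to 7 h 30 min
Wed: 9:07 AM–8:55 PM = 11 h 48 min → rounds to 11 h 48 min
Total credited: 19 h 18 min.

19.30 hours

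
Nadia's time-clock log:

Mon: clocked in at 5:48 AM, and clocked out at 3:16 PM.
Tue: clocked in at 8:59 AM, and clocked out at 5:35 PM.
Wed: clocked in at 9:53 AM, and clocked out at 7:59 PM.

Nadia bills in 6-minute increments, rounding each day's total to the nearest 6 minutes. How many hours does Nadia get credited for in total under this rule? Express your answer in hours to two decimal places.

28.20 hours

Mon: 5:48 AM–3:16 PM = 9 h 28 min → rounds to 9 h 30 min
Tue: 8:59 AM–5:35 PM = 8 h 36 min → rounds to 8 h 36 min
Wed: 9:53 AM–7:59 PM = 10 h 6 min → rounds to 10 h 6 min
Total credited: 28 h 12 min.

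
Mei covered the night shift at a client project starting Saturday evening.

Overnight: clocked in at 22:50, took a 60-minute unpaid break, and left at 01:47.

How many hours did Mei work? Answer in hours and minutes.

1 h 57 min

Overnight: 22:50 → midnight = 1 h 10 min; midnight → 01:47 = 1 h 47 min; span 2 h 57 min; less 60 min break → 1 h 57 min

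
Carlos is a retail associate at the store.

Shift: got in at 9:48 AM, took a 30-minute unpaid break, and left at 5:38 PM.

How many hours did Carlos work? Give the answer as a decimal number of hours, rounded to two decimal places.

7.33 hours

Shift: 9:48 AM–5:38 PM = 7 h 50 min; less 30 min break → 7 h 20 min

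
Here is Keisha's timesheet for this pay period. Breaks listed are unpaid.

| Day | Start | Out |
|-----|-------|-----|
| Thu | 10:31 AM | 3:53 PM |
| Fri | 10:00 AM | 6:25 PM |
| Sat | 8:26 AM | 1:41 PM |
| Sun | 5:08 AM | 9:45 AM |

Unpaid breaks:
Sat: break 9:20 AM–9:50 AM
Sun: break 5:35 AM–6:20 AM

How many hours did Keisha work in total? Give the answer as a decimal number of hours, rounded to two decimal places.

22.40 hours

Thu: 10:31 AM–3:53 PM = 5 h 22 min
Fri: 10:00 AM–6:25 PM = 8 h 25 min
Sat: 8:26 AM–1:41 PM = 5 h 15 min; less 30 min break → 4 h 45 min
Sun: 5:08 AM–9:45 AM = 4 h 37 min; less 45 min break → 3 h 52 min
Total: 5 h 22 min + 8 h 25 min + 4 h 45 min + 3 h 52 min = 22 h 24 min.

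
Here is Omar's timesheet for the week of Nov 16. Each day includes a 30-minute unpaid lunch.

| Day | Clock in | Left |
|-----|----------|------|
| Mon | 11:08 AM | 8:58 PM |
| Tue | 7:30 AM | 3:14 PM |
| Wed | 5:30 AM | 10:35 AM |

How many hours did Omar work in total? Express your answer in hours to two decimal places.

21.15 hours

Mon: 11:08 AM–8:58 PM = 9 h 50 min; less 30 min break → 9 h 20 min
Tue: 7:30 AM–3:14 PM = 7 h 44 min; less 30 min break → 7 h 14 min
Wed: 5:30 AM–10:35 AM = 5 h 5 min; less 30 min break → 4 h 35 min
Total: 9 h 20 min + 7 h 14 min + 4 h 35 min = 21 h 9 min.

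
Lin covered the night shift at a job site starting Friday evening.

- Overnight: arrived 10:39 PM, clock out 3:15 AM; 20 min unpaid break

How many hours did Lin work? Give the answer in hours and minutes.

4 h 16 min

Overnight: 10:39 PM → midnight = 1 h 21 min; midnight → 3:15 AM = 3 h 15 min; span 4 h 36 min; less 20 min break → 4 h 16 min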